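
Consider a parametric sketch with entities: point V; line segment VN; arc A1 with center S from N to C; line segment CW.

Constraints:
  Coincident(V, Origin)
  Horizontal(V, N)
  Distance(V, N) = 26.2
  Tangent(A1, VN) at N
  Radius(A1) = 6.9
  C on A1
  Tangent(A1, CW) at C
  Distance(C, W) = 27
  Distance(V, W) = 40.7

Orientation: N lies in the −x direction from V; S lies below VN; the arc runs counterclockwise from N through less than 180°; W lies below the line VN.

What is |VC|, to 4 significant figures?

33.93

Checks: V = (0.00, 0.00) ✓; |SC| = 6.900 ✓; ∠(SC, CW) = 90.00° ✓; |CW| = 27.00 ✓; |VW| = 40.70 ✓.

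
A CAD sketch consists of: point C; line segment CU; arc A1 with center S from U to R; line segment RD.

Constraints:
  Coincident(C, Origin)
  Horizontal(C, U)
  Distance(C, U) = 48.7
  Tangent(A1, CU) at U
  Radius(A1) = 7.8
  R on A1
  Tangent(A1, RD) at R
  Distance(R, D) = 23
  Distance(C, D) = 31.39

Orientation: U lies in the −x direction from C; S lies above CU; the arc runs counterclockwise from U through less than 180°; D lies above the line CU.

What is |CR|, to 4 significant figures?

43.59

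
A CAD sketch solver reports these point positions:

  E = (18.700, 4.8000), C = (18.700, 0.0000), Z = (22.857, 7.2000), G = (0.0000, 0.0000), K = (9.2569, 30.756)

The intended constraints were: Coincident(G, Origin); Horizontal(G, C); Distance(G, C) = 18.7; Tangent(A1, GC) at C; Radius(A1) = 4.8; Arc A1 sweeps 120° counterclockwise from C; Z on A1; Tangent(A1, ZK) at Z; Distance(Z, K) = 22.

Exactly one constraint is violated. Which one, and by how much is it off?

Distance(Z, K) = 22 — off by 5.20.

G = (0.00, 0.00) ✓; G.y = 0.00, C.y = 0.00 ✓; |GC| = 18.70 ✓; ∠(EC, CG) = 90.00° ✓; |EC| = 4.800 ✓; bearing(E→Z) − bearing(E→C) = 120.0° ✓; |EZ| = 4.800 ✓; ∠(EZ, ZK) = 90.00° ✓; |ZK| = 27.20 ✗.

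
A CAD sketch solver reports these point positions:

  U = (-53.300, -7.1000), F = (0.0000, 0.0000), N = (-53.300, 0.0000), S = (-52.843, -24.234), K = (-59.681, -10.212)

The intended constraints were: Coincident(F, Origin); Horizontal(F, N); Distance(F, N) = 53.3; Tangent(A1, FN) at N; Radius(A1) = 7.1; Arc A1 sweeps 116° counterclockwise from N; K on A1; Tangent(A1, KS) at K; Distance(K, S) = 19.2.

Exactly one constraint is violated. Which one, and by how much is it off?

Distance(K, S) = 19.2 — off by 3.60.

F = (0.00, 0.00) ✓; F.y = 0.00, N.y = 0.00 ✓; |FN| = 53.30 ✓; ∠(UN, NF) = 90.00° ✓; |UN| = 7.100 ✓; bearing(U→K) − bearing(U→N) = 116.0° ✓; |UK| = 7.099 ✓; ∠(UK, KS) = 90.00° ✓; |KS| = 15.60 ✗.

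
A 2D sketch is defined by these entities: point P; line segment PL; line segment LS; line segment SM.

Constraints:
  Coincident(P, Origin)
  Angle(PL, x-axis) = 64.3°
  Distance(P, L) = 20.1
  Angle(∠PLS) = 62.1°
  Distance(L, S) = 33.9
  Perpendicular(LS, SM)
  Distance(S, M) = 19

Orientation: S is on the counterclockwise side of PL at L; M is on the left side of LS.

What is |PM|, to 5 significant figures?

24.526

∠PLS = 62.1°, so LS runs at 64.3° + (180° − 62.1°) = 182.20° from the x-axis; with |LS| = 33.9, S = L + 33.9·(cos 182.20°, sin 182.20°) = (-25.158, 16.810). The perpendicularity gives SM at right angles to LS; with |SM| = 19.0 on the left of LS, M = S + 19.0·(0.038388, -0.99926) = (-24.429, -2.1757). Then |PM| = |M − P| = 24.526.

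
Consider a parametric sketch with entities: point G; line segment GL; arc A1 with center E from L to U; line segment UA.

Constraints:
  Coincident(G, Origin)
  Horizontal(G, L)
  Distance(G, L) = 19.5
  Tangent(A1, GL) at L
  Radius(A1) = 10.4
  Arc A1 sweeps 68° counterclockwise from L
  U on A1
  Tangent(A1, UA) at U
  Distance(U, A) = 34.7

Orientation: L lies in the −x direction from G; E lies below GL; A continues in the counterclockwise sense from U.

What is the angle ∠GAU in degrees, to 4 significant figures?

25.45°

On A1, L sits at bearing 90° from E; a 68° counterclockwise sweep puts U at bearing 158°, so U = E + 10.4·(cos 158°, sin 158°) = (-29.14, -6.504). Tangency of A1 to UA means the radius EU is perpendicular to UA, so UA runs along (−sin 158°, cos 158°); with |UA| = 34.7, A = (-42.14, -38.68). Then cos ∠GAU = AG·AU / (|AG||AU|), giving 25.45°.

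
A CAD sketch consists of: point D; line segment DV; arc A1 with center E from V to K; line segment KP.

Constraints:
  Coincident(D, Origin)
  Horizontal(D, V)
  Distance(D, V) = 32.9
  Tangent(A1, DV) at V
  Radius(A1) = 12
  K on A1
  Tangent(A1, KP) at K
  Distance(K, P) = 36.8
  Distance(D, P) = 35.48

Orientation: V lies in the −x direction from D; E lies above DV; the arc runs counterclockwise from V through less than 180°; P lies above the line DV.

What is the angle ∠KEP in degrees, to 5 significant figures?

71.940°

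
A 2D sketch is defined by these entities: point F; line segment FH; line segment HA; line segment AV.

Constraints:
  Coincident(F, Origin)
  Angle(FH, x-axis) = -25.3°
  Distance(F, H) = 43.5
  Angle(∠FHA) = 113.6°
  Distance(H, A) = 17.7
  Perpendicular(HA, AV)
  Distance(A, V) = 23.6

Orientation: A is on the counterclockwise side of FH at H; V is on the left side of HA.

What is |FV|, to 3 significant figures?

38.7

F is at the origin; FH runs at -25.3° with length 43.5, so H = 43.5·(cos -25.3°, sin -25.3°) = (39.3, -18.6). ∠FHA = 113.6°, so HA runs at -25.3° + (180° − 113.6°) = 41.1° from the x-axis; with |HA| = 17.7, A = H + 17.7·(cos 41.1°, sin 41.1°) = (52.7, -6.95). HA ⟂ AV; with |AV| = 23.6 on the left of HA, V = A + 23.6·(-0.657, 0.754) = (37.2, 10.8). Then |FV| = |V − F| = 38.7.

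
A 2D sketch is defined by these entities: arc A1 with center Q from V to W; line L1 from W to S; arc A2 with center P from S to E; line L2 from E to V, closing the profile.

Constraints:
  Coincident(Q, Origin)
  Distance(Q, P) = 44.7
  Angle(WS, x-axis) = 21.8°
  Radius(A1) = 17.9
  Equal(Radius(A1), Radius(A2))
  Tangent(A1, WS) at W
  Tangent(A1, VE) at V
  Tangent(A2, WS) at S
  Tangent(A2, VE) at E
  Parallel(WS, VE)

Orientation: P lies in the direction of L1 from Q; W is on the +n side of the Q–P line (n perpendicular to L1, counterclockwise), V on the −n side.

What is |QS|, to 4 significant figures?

48.15

The slot axis is L1's direction at 21.8°, so u = (cos 21.8°, sin 21.8°) = (0.9285, 0.3714) and n = (−sin 21.8°, cos 21.8°) = (-0.3714, 0.9285). Q is at the origin and P lies 44.7 along u from Q, so P = 44.7·u = (41.50, 16.60). Tangency of A1 to both parallel lines with radius 17.9 puts W and V at Q ± 17.9·n: W = (-6.647, 16.62), V = (6.647, -16.62). Equal radii place S and E the same way about P: S = P + 17.9·n = (34.86, 33.22), E = P − 17.9·n = (48.15, -0.01975). Then |QS| = |S − Q| = 48.15.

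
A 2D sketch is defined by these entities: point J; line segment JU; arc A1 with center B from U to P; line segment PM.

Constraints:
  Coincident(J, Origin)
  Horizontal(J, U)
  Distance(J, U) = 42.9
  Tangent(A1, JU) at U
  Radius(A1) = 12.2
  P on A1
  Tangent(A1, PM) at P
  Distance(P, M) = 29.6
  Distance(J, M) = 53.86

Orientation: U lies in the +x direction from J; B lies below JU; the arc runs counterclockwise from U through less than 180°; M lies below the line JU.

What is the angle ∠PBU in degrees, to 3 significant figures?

94.3°

Checks: |BP| = 12.20 ✓; ∠(BP, PM) = 90.00° ✓; |PM| = 29.60 ✓; |JM| = 53.86 ✓.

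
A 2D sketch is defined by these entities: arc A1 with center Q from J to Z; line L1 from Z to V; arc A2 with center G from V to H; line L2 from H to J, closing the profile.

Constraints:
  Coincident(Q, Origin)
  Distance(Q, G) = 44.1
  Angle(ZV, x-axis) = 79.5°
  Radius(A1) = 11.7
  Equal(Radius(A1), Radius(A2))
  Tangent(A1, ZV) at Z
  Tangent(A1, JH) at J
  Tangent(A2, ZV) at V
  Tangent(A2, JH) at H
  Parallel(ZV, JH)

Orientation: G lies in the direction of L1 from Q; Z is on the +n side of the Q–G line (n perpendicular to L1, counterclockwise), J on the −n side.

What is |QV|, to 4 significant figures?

45.63

Tangency of A1 to both parallel lines with radius 11.7 puts Z and J at Q ± 11.7·n: Z = (-11.50, 2.132), J = (11.50, -2.132). Equal radii place V and H the same way about G: V = G + 11.7·n = (-3.467, 45.49), H = G − 11.7·n = (19.54, 41.23). Then |QV| = |V − Q| = 45.63.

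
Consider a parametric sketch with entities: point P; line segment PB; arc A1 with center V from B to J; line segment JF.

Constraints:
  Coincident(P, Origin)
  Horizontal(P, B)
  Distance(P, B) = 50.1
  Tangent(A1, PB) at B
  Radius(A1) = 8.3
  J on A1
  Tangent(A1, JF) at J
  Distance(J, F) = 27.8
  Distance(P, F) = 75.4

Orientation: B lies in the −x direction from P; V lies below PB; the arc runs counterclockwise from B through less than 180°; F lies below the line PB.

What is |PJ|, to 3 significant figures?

57.9

P is at the origin; PB is horizontal with |PB| = 50.1 and B on the −x side, so B = (-50.1, 0.00). Since A1 is tangent to PB there, VB ⟂ PB, so V = B + (0, -8.3) = (-50.1, -8.30). Since VJ ⟂ JF (tangency), |VF| = √(8.3² + 27.8²) = 29.0 regardless of where J sits on A1. So F lies on both circle(P, 75.4) and circle(V, 29.0); the below-PB intersection is F = (-69.1, -30.3). J is the foot of the tangent from F: J = (-57.7, -4.90).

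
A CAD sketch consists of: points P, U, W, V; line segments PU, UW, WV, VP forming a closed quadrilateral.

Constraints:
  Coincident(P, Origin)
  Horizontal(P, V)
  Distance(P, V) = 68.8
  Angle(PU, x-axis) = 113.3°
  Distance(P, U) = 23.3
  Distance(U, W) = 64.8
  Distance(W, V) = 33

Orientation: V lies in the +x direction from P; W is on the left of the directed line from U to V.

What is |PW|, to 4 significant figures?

62.65

P is at the origin; P and V share the same y with |PV| = 68.8 and V in +x, so V = (68.8, 0). PU runs at 113.3° with |PU| = 23.3, so U = (-9.216, 21.40). W is determined by |UW| = 64.8 and |WV| = 33.0 together: it lies at the intersection of circle(U, 64.8) and circle(V, 33.0). With |UV| = 80.90, the foot of the radical line on UV is 59.67 from U and the perpendicular offset is √(64.8² − 59.67²) = 25.27. Taking the left-of-UV solution: W = (55.01, 29.98).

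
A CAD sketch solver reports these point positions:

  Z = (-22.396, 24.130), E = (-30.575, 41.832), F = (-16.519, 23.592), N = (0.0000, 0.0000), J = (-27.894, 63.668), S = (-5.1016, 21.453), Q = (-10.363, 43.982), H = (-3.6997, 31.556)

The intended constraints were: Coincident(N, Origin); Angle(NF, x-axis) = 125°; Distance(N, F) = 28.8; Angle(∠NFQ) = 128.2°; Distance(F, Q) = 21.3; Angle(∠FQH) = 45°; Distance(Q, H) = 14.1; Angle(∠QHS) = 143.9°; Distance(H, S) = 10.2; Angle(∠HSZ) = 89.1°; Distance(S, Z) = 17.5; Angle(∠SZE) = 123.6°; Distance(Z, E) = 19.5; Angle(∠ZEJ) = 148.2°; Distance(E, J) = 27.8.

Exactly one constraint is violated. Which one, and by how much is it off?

Distance(E, J) = 27.8 — off by 5.80.

N = (0.00, 0.00) ✓; NF at 125.0° ✓; |NF| = 28.80 ✓; ∠NFQ = 128.2° ✓; |FQ| = 21.30 ✓; ∠FQH = 45.00° ✓; |QH| = 14.10 ✓; ∠QHS = 143.9° ✓; |HS| = 10.20 ✓; ∠HSZ = 89.10° ✓; |SZ| = 17.50 ✓; ∠SZE = 123.6° ✓; |ZE| = 19.50 ✓; ∠ZEJ = 148.2° ✓; |EJ| = 22.00 ✗.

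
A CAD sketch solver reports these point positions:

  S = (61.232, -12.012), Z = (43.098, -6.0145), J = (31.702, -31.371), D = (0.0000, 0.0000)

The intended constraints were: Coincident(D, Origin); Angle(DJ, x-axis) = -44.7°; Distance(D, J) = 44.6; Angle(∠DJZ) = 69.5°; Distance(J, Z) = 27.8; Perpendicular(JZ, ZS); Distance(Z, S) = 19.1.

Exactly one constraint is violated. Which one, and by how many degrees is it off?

Perpendicular(JZ, ZS) — off by 5.90°.

D = (0.00, 0.00) ✓; DJ at -44.70° ✓; |DJ| = 44.60 ✓; ∠DJZ = 69.50° ✓; |JZ| = 27.80 ✓; ∠(JZ, ZS) = 84.10° ✗; |ZS| = 19.10 ✓.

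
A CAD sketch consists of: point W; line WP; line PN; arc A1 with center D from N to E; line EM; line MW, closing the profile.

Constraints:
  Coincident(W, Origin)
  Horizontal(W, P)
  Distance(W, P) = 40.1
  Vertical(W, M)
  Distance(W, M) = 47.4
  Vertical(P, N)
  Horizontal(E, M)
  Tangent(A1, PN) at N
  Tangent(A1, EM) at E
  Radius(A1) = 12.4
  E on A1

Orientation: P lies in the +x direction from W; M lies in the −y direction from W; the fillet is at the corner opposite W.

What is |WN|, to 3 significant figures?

53.2

The virtual corner opposite W is at (40.1, -47.4). Tangency of A1 to PN means the radius DN is perpendicular to PN and since A1 is tangent to EM there, DE ⟂ EM, with radius 12.4, so the center D sits 12.4 in from both sides at D = (27.7, -35.0). That places the tangent points at N = (40.1, -35.0) on PN and E = (27.7, -47.4) on EM. Then |WN| = |N − W| = 53.2.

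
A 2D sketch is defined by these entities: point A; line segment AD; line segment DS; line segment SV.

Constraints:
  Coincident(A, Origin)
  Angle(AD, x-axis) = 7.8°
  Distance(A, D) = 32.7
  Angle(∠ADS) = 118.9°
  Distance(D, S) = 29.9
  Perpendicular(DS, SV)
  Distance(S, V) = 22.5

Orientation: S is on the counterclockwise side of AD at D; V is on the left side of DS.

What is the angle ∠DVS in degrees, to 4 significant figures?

53.04°

A is at the origin; AD runs at 7.8° with length 32.7, so D = 32.7·(cos 7.8°, sin 7.8°) = (32.40, 4.438). ∠ADS = 118.9°, so DS runs at 7.8° + (180° − 118.9°) = 68.90° from the x-axis; with |DS| = 29.9, S = D + 29.9·(cos 68.90°, sin 68.90°) = (43.16, 32.33). DS is perpendicular to SV; with |SV| = 22.5 on the left of DS, V = S + 22.5·(-0.9330, 0.3600) = (22.17, 40.43). Then cos ∠DVS = VD·VS / (|VD||VS|), giving 53.04°.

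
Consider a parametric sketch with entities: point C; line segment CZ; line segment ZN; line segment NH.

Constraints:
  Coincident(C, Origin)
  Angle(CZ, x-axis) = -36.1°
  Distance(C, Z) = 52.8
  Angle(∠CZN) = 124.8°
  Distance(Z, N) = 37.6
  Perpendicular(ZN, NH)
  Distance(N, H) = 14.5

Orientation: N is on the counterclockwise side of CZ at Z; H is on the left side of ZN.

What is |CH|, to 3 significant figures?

73.6

C is at the origin; CZ runs at -36.1° with length 52.8, so Z = 52.8·(cos -36.1°, sin -36.1°) = (42.7, -31.1). ∠CZN = 124.8°, so ZN runs at -36.1° + (180° − 124.8°) = 19.1° from the x-axis; with |ZN| = 37.6, N = Z + 37.6·(cos 19.1°, sin 19.1°) = (78.2, -18.8). ZN ⟂ NH; with |NH| = 14.5 on the left of ZN, H = N + 14.5·(-0.327, 0.945) = (73.4, -5.10). Then |CH| = |H − C| = 73.6.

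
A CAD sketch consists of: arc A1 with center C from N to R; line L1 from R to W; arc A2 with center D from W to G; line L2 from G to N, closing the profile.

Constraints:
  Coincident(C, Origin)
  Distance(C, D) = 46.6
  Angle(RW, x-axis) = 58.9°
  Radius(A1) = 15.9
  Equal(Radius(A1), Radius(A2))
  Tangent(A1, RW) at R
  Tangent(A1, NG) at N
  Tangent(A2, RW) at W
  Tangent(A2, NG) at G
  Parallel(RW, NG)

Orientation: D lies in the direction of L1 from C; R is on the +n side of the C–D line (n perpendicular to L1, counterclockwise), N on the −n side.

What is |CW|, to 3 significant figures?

49.2

Tangency of A1 to both parallel lines with radius 15.9 puts R and N at C ± 15.9·n: R = (-13.6, 8.21), N = (13.6, -8.21). Equal radii place W and G the same way about D: W = D + 15.9·n = (10.5, 48.1), G = D − 15.9·n = (37.7, 31.7). Then |CW| = |W − C| = 49.2.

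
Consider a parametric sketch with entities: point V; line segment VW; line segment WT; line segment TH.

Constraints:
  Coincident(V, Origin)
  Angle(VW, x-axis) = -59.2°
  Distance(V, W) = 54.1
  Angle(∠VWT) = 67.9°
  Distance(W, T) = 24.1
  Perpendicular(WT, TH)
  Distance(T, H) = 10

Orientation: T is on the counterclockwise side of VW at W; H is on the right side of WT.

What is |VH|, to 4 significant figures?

60.24

V is at the origin; VW runs at -59.2° with length 54.1, so W = 54.1·(cos -59.2°, sin -59.2°) = (27.70, -46.47). ∠VWT = 67.9°, so WT runs at -59.2° + (180° − 67.9°) = 52.90° from the x-axis; with |WT| = 24.1, T = W + 24.1·(cos 52.90°, sin 52.90°) = (42.24, -27.25). The perpendicularity gives TH at right angles to WT; with |TH| = 10.0 on the right of WT, H = T + 10.0·(0.7976, -0.6032) = (50.21, -33.28). Then |VH| = |H − V| = 60.24.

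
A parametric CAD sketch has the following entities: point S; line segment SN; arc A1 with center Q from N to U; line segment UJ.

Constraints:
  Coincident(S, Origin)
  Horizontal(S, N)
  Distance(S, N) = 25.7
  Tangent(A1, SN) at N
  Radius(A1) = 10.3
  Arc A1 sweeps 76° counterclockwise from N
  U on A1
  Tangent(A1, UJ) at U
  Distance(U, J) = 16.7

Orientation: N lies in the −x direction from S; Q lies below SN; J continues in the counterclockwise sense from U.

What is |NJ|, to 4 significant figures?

27.81

S is at the origin; SN is horizontal with |SN| = 25.7 and N on the −x side, so N = (-25.70, 0.000). Since A1 is tangent to SN there, QN ⟂ SN, so Q = N + (0, -10.3) = (-25.70, -10.30). On A1, N sits at bearing 90° from Q; a 76° counterclockwise sweep puts U at bearing 166°, so U = Q + 10.3·(cos 166°, sin 166°) = (-35.69, -7.808). Tangency of A1 to UJ means the radius QU is perpendicular to UJ, so UJ runs along (−sin 166°, cos 166°); with |UJ| = 16.7, J = (-39.73, -24.01). Then |NJ| = |J − N| = 27.81.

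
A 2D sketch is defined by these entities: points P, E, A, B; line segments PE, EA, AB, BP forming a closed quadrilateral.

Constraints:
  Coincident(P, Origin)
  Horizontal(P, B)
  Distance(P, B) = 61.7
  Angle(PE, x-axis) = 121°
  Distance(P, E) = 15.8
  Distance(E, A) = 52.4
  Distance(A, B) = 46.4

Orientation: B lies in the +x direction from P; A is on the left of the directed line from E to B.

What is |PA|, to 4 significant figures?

54.39

P is at the origin; P and B share the same y with |PB| = 61.7 and B in +x, so B = (61.7, 0). PE runs at 121.0° with |PE| = 15.8, so E = (-8.138, 13.54). A is determined by |EA| = 52.4 and |AB| = 46.4 together: it lies at the intersection of circle(E, 52.4) and circle(B, 46.4). With |EB| = 71.14, the foot of the radical line on EB is 39.74 from E and the perpendicular offset is √(52.4² − 39.74²) = 34.16. Taking the left-of-EB solution: A = (37.37, 39.51).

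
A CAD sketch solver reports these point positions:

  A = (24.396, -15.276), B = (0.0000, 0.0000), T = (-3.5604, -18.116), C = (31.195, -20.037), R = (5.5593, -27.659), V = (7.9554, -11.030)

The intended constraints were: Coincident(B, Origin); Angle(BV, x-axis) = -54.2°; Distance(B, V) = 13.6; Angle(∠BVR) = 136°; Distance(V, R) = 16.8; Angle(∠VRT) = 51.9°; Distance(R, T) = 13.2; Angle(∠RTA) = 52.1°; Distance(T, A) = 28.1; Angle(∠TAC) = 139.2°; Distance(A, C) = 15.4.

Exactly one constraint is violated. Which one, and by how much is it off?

Distance(A, C) = 15.4 — off by 7.10.

B = (0.00, 0.00) ✓; BV at -54.20° ✓; |BV| = 13.60 ✓; ∠BVR = 136.0° ✓; |VR| = 16.80 ✓; ∠VRT = 51.90° ✓; |RT| = 13.20 ✓; ∠RTA = 52.10° ✓; |TA| = 28.10 ✓; ∠TAC = 139.2° ✓; |AC| = 8.300 ✗.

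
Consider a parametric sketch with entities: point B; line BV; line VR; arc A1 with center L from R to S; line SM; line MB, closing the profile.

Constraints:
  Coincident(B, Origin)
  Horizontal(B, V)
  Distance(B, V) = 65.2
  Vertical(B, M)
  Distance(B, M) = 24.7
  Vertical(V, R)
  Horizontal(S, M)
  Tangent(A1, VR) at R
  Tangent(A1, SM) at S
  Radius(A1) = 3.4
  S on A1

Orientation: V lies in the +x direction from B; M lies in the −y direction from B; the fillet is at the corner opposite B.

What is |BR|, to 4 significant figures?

68.59

B is at the origin; BV is horizontal with |BV| = 65.2 and V on the +x side, so V = (65.20, 0.000). BM is vertical with |BM| = 24.7 and M on the −y side, so M = (0.000, -24.70). The virtual corner opposite B is at (65.20, -24.70). A1 meets VR tangentially, so LR is at right angles to VR and since A1 is tangent to SM there, LS ⟂ SM, with radius 3.4, so the center L sits 3.4 in from both sides at L = (61.80, -21.30). That places the tangent points at R = (65.20, -21.30) on VR and S = (61.80, -24.70) on SM. Then |BR| = |R − B| = 68.59.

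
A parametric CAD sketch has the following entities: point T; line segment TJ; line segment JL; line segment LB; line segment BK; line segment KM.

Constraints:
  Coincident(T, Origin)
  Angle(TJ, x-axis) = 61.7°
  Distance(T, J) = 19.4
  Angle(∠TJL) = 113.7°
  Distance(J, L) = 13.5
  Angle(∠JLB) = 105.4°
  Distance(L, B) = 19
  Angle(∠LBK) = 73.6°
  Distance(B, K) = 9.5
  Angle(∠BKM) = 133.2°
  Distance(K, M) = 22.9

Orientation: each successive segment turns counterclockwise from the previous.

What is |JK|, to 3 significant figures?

20.3

∠JLB = 105.4° gives LB at -157° from the x-axis; with |LB| = 19.0, B = (-16.7, 20.4). ∠LBK = 73.6° gives BK at -51.0° from the x-axis; with |BK| = 9.5, K = (-10.7, 13.0). Then |JK| = |K − J| = 20.3.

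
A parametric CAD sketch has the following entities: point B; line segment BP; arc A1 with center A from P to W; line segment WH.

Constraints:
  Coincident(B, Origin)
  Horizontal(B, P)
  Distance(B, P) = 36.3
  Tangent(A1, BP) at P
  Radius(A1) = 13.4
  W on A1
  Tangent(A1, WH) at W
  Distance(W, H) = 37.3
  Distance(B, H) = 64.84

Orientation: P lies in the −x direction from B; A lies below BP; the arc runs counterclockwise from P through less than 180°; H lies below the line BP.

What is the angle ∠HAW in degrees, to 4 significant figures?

70.24°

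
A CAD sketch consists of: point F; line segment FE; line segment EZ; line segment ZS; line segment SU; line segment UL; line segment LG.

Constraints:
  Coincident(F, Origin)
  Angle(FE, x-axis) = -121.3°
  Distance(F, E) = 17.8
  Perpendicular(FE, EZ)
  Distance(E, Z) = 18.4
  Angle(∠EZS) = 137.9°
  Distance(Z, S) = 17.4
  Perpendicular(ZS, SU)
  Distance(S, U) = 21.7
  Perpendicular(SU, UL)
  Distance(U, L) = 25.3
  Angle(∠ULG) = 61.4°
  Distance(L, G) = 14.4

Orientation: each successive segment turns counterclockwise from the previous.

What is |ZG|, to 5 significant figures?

9.1128

The perpendicularity gives UL at right angles to SU, so UL runs at -169.20°; with |UL| = 25.3, L = (-5.3516, -4.9332). ∠ULG = 61.4° gives LG at -50.600° from the x-axis; with |LG| = 14.4, G = (3.7885, -16.061). Then |ZG| = |G − Z| = 9.1128.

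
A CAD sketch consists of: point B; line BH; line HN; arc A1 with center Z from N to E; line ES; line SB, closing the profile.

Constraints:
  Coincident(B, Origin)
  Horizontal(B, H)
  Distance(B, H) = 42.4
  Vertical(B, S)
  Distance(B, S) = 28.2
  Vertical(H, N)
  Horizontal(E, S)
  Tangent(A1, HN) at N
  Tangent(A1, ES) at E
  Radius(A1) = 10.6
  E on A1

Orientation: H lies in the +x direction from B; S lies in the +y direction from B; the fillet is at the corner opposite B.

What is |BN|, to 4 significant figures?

45.91

The virtual corner opposite B is at (42.40, 28.20). The tangent condition forces ZN to be normal to HN and A1 meets ES tangentially, so ZE is at right angles to ES, with radius 10.6, so the center Z sits 10.6 in from both sides at Z = (31.80, 17.60). That places the tangent points at N = (42.40, 17.60) on HN and E = (31.80, 28.20) on ES. Then |BN| = |N − B| = 45.91.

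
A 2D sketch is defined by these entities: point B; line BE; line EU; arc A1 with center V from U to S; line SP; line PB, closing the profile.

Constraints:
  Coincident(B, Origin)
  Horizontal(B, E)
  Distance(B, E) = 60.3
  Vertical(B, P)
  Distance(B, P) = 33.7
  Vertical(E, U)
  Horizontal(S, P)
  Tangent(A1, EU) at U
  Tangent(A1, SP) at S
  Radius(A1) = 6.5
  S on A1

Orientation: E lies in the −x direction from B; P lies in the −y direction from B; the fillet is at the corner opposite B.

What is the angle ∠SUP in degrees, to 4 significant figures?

38.85°

B is at the origin; BE is horizontal with |BE| = 60.3 and E on the −x side, so E = (-60.30, 0.000). BP is vertical with |BP| = 33.7 and P on the −y side, so P = (0.000, -33.70). The virtual corner opposite B is at (-60.30, -33.70). A1 meets EU tangentially, so VU is at right angles to EU and A1 meets SP tangentially, so VS is at right angles to SP, with radius 6.5, so the center V sits 6.5 in from both sides at V = (-53.80, -27.20). That places the tangent points at U = (-60.30, -27.20) on EU and S = (-53.80, -33.70) on SP. Then cos ∠SUP = US·UP / (|US||UP|), giving 38.85°.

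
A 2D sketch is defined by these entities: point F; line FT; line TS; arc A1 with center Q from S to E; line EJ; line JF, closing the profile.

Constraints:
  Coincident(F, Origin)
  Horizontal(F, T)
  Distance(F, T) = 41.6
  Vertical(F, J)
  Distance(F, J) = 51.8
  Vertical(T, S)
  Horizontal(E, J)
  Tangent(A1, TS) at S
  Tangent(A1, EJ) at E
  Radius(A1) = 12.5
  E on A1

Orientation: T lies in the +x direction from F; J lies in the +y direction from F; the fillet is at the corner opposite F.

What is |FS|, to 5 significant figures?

57.228

F is at the origin; F and T share the same y with |FT| = 41.6 and T on the +x side, so T = (41.600, 0.0000). F and J share the same x with |FJ| = 51.8 and J on the +y side, so J = (0.0000, 51.800). The virtual corner opposite F is at (41.600, 51.800). A1 meets TS tangentially, so QS is at right angles to TS and since A1 is tangent to EJ there, QE ⟂ EJ, with radius 12.5, so the center Q sits 12.5 in from both sides at Q = (29.100, 39.300). That places the tangent points at S = (41.600, 39.300) on TS and E = (29.100, 51.800) on EJ. Then |FS| = |S − F| = 57.228.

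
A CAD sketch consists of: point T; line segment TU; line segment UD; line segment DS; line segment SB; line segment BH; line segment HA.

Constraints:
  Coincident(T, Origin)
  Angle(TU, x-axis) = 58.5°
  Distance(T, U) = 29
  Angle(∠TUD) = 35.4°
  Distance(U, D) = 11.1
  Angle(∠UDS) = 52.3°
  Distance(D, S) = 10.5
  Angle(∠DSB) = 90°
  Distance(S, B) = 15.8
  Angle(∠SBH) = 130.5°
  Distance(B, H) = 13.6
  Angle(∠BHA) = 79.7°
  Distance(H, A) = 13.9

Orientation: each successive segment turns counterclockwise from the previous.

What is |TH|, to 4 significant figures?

45.16

T is at the origin; TU runs at 58.5° with length 29.0, so U = (15.15, 24.73). ∠TUD = 35.4° gives UD at -156.9° from the x-axis; with |UD| = 11.1, D = (4.942, 20.37). ∠UDS = 52.3° gives DS at -29.20° from the x-axis; with |DS| = 10.5, S = (14.11, 15.25). ∠DSB = 90.0° gives SB at 60.80° from the x-axis; with |SB| = 15.8, B = (21.82, 29.04). ∠SBH = 130.5° gives BH at 110.3° from the x-axis; with |BH| = 13.6, H = (17.10, 41.80). Then |TH| = |H − T| = 45.16.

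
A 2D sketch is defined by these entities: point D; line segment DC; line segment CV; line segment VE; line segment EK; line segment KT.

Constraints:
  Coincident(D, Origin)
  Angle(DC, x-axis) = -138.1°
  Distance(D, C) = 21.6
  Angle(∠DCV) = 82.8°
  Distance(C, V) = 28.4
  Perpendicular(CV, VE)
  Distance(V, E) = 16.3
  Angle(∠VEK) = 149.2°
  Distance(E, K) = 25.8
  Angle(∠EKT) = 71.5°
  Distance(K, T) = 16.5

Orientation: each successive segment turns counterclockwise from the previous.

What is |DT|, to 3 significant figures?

4.84

D is at the origin; DC runs at -138.1° with length 21.6, so C = (-16.1, -14.4). ∠DCV = 82.8° gives CV at -40.9° from the x-axis; with |CV| = 28.4, V = (5.39, -33.0). CV is perpendicular to VE, so VE runs at 49.1°; with |VE| = 16.3, E = (16.1, -20.7). ∠VEK = 149.2° gives EK at 79.9° from the x-axis; with |EK| = 25.8, K = (20.6, 4.70). ∠EKT = 71.5° gives KT at -172° from the x-axis; with |KT| = 16.5, T = (4.26, 2.29). Then |DT| = |T − D| = 4.84.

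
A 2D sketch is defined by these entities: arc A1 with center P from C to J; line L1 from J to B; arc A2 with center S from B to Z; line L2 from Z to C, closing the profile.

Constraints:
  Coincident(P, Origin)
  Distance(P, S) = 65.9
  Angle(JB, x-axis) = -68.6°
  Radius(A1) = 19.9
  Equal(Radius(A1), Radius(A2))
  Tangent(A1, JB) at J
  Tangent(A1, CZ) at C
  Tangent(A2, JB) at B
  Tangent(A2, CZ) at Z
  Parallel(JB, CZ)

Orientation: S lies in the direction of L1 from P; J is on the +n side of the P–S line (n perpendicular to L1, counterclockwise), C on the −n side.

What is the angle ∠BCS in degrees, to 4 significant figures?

14.33°

The slot axis is L1's direction at -68.6°, so u = (cos -68.6°, sin -68.6°) = (0.3649, -0.9311) and n = (−sin -68.6°, cos -68.6°) = (0.9311, 0.3649). P is at the origin and S lies 65.9 along u from P, so S = 65.9·u = (24.05, -61.36). Tangency of A1 to both parallel lines with radius 19.9 puts J and C at P ± 19.9·n: J = (18.53, 7.261), C = (-18.53, -7.261). Equal radii place B and Z the same way about S: B = S + 19.9·n = (42.57, -54.10), Z = S − 19.9·n = (5.517, -68.62). Then cos ∠BCS = CB·CS / (|CB||CS|), giving 14.33°.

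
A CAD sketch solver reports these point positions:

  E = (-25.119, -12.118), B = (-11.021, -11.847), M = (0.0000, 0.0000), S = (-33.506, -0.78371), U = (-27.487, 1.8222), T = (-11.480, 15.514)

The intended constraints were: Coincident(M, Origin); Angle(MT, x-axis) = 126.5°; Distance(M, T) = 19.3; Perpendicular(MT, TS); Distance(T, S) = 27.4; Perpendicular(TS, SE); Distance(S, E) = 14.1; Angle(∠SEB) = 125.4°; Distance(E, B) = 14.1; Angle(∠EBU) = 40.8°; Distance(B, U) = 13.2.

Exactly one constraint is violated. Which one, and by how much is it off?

Distance(B, U) = 13.2 — off by 8.20.

M = (0.00, 0.00) ✓; MT at 126.5° ✓; |MT| = 19.30 ✓; ∠(MT, TS) = 90.00° ✓; |TS| = 27.40 ✓; ∠(TS, SE) = 90.00° ✓; |SE| = 14.10 ✓; ∠SEB = 125.4° ✓; |EB| = 14.10 ✓; ∠EBU = 40.80° ✓; |BU| = 21.40 ✗.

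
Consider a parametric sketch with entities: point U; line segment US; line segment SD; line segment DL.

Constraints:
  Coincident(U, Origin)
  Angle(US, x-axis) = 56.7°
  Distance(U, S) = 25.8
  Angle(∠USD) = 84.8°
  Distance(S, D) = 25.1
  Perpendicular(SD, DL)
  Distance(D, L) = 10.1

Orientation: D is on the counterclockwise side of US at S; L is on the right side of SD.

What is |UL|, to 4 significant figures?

42.42

U is at the origin; US runs at 56.7° with length 25.8, so S = 25.8·(cos 56.7°, sin 56.7°) = (14.16, 21.56). ∠USD = 84.8°, so SD runs at 56.7° + (180° − 84.8°) = 151.9° from the x-axis; with |SD| = 25.1, D = S + 25.1·(cos 151.9°, sin 151.9°) = (-7.977, 33.39). SD ⟂ DL; with |DL| = 10.1 on the right of SD, L = D + 10.1·(0.4710, 0.8821) = (-3.219, 42.30). Then |UL| = |L − U| = 42.42.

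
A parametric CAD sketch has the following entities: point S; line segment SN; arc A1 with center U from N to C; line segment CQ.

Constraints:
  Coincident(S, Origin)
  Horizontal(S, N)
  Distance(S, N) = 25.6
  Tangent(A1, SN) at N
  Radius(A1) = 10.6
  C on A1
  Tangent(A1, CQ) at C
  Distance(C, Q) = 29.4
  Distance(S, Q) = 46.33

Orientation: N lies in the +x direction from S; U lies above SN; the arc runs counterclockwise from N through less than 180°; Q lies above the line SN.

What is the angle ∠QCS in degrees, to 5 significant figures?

85.367°

Checks: S = (0.00, 0.00) ✓; |UC| = 10.60 ✓; ∠(UC, CQ) = 90.00° ✓; |CQ| = 29.40 ✓; |SQ| = 46.33 ✓.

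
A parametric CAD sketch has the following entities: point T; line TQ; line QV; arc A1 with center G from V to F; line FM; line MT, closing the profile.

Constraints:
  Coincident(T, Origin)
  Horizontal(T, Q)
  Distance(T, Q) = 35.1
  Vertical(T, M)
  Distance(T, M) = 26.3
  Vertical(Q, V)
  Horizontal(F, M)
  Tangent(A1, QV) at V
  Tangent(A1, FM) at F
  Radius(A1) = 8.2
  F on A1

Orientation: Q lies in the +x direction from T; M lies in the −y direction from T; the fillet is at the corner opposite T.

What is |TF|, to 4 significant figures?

37.62

The virtual corner opposite T is at (35.10, -26.30). A1 meets QV tangentially, so GV is at right angles to QV and A1 meets FM tangentially, so GF is at right angles to FM, with radius 8.2, so the center G sits 8.2 in from both sides at G = (26.90, -18.10). That places the tangent points at V = (35.10, -18.10) on QV and F = (26.90, -26.30) on FM. Then |TF| = |F − T| = 37.62.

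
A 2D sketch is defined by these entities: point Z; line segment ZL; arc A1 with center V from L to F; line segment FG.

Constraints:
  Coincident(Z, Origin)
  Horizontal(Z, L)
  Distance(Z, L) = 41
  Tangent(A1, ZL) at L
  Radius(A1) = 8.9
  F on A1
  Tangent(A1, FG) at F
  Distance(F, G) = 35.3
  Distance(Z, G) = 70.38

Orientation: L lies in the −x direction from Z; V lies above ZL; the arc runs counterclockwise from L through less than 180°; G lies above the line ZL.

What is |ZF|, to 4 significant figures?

37.12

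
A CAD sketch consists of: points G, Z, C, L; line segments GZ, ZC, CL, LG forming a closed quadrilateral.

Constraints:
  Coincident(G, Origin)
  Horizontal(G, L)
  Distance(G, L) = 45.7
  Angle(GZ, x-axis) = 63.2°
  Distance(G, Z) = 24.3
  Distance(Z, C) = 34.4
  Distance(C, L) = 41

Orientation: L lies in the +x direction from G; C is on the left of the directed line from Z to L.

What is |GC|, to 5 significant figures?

56.769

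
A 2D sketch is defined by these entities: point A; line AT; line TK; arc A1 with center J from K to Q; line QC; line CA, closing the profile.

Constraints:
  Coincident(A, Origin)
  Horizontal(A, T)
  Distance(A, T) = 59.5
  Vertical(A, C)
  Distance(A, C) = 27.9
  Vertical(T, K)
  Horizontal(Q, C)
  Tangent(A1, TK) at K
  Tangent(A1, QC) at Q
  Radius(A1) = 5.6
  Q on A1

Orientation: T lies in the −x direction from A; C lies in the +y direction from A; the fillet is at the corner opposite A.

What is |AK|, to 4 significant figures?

63.54

A is at the origin; A and T share the same y with |AT| = 59.5 and T on the −x side, so T = (-59.50, 0.000). AC is vertical with |AC| = 27.9 and C on the +y side, so C = (0.000, 27.90). The virtual corner opposite A is at (-59.50, 27.90). Since A1 is tangent to TK there, JK ⟂ TK and the tangent condition forces JQ to be normal to QC, with radius 5.6, so the center J sits 5.6 in from both sides at J = (-53.90, 22.30). That places the tangent points at K = (-59.50, 22.30) on TK and Q = (-53.90, 27.90) on QC. Then |AK| = |K − A| = 63.54.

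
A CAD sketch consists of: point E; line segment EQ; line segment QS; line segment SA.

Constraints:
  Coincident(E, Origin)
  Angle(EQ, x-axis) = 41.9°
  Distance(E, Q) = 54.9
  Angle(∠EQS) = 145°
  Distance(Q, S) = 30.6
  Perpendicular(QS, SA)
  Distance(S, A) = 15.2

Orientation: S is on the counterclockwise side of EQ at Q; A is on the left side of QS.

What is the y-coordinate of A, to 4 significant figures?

69.91

E is at the origin; EQ runs at 41.9° with length 54.9, so Q = 54.9·(cos 41.9°, sin 41.9°) = (40.86, 36.66). ∠EQS = 145.0°, so QS runs at 41.9° + (180° − 145.0°) = 76.90° from the x-axis; with |QS| = 30.6, S = Q + 30.6·(cos 76.90°, sin 76.90°) = (47.80, 66.47). QS is perpendicular to SA; with |SA| = 15.2 on the left of QS, A = S + 15.2·(-0.9740, 0.2267) = (32.99, 69.91). So A.y = 69.91.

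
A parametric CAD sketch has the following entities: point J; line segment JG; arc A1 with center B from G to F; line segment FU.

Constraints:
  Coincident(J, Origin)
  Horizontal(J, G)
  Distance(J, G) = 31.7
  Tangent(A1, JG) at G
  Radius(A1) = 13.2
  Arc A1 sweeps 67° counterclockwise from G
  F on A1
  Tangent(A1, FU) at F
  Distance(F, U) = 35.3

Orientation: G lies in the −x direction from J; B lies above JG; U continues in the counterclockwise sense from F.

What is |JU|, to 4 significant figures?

40.94

J is at the origin; J and G share the same y with |JG| = 31.7 and G on the −x side, so G = (-31.70, 0.000). The tangent condition forces BG to be normal to JG, so B = G + (0, 13.2) = (-31.70, 13.20). On A1, G sits at bearing -90° from B; a 67° counterclockwise sweep puts F at bearing -23°, so F = B + 13.2·(cos -23°, sin -23°) = (-19.55, 8.042). The tangent condition forces BF to be normal to FU, so FU runs along (−sin -23°, cos -23°); with |FU| = 35.3, U = (-5.757, 40.54). Then |JU| = |U − J| = 40.94.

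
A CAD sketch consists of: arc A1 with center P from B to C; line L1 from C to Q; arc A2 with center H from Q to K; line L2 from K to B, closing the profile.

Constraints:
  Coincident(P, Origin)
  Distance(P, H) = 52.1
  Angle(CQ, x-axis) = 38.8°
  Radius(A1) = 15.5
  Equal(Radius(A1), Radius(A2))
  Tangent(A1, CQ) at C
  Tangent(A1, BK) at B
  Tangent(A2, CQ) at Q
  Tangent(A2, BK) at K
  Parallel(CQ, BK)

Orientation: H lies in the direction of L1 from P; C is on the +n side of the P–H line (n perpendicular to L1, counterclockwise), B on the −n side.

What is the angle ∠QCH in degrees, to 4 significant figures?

16.57°

The slot axis is L1's direction at 38.8°, so u = (cos 38.8°, sin 38.8°) = (0.7793, 0.6266) and n = (−sin 38.8°, cos 38.8°) = (-0.6266, 0.7793). P is at the origin and H lies 52.1 along u from P, so H = 52.1·u = (40.60, 32.65). Tangency of A1 to both parallel lines with radius 15.5 puts C and B at P ± 15.5·n: C = (-9.712, 12.08), B = (9.712, -12.08). Equal radii place Q and K the same way about H: Q = H + 15.5·n = (30.89, 44.73), K = H − 15.5·n = (50.32, 20.57). Then cos ∠QCH = CQ·CH / (|CQ||CH|), giving 16.57°.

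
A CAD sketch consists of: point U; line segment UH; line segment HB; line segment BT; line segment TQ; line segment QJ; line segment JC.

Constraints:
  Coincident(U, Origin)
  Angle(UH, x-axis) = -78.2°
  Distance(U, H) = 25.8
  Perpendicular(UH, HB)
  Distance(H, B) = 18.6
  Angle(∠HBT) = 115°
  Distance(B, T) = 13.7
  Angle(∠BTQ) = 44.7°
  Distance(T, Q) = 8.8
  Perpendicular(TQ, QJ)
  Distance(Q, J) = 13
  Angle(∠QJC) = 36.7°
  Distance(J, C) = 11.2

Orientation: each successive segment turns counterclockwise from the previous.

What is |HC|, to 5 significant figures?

25.090

U is at the origin; UH runs at -78.2° with length 25.8, so H = (5.2760, -25.255). The perpendicularity gives HB at right angles to UH, so HB runs at 11.800°; with |HB| = 18.6, B = (23.483, -21.451). ∠HBT = 115.0° gives BT at 76.800° from the x-axis; with |BT| = 13.7, T = (26.611, -8.1131). ∠BTQ = 44.7° gives TQ at -147.90° from the x-axis; with |TQ| = 8.8, Q = (19.157, -12.789). TQ ⟂ QJ, so QJ runs at -57.900°; with |QJ| = 13.0, J = (26.065, -23.802). ∠QJC = 36.7° gives JC at 85.400° from the x-axis; with |JC| = 11.2, C = (26.963, -12.638). Then |HC| = |C − H| = 25.090.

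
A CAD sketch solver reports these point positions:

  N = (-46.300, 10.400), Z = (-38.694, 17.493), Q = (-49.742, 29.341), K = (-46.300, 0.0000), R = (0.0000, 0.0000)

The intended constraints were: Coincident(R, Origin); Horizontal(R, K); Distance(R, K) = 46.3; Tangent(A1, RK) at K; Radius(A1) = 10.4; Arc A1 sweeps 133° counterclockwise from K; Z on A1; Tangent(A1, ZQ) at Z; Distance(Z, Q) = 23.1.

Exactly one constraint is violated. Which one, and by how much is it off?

Distance(Z, Q) = 23.1 — off by 6.90.

R = (0.00, 0.00) ✓; R.y = 0.00, K.y = 0.00 ✓; |RK| = 46.30 ✓; ∠(NK, KR) = 90.00° ✓; |NK| = 10.40 ✓; bearing(N→Z) − bearing(N→K) = 133.0° ✓; |NZ| = 10.40 ✓; ∠(NZ, ZQ) = 90.00° ✓; |ZQ| = 16.20 ✗.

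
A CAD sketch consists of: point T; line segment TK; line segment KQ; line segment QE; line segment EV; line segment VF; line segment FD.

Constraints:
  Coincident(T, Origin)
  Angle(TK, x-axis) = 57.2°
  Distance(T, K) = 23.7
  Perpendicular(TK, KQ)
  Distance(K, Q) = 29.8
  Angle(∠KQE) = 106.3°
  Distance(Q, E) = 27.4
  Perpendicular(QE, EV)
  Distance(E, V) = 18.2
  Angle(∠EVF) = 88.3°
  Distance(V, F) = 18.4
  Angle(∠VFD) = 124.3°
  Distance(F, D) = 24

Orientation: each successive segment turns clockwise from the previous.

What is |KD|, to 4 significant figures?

31.48

T is at the origin; TK runs at 57.2° with length 23.7, so K = (12.84, 19.92). TK ⟂ KQ, so KQ runs at -32.80°; with |KQ| = 29.8, Q = (37.89, 3.779). ∠KQE = 106.3° gives QE at -106.5° from the x-axis; with |QE| = 27.4, E = (30.11, -22.49). QE ⟂ EV, so EV runs at 163.5°; with |EV| = 18.2, V = (12.65, -17.32). ∠EVF = 88.3° gives VF at 71.80° from the x-axis; with |VF| = 18.4, F = (18.40, 0.1554). ∠VFD = 124.3° gives FD at 16.10° from the x-axis; with |FD| = 24.0, D = (41.46, 6.811). Then |KD| = |D − K| = 31.48.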